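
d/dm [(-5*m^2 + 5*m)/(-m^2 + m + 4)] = 20*(1 - 2*m)/(m^4 - 2*m^3 - 7*m^2 + 8*m + 16)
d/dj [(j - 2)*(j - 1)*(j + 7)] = 3*j^2 + 8*j - 19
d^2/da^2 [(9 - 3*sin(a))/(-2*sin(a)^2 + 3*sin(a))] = 3*(-4*sin(a)^2 + 42*sin(a) - 46 - 45/sin(a) + 108/sin(a)^2 - 54/sin(a)^3)/(2*sin(a) - 3)^3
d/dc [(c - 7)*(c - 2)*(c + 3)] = 3*c^2 - 12*c - 13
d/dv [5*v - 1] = 5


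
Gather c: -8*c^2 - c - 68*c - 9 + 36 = -8*c^2 - 69*c + 27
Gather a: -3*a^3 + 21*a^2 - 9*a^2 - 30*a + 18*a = -3*a^3 + 12*a^2 - 12*a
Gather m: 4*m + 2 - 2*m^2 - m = -2*m^2 + 3*m + 2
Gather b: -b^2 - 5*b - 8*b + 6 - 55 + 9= -b^2 - 13*b - 40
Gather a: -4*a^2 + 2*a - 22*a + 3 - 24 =-4*a^2 - 20*a - 21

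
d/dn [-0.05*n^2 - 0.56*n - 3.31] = -0.1*n - 0.56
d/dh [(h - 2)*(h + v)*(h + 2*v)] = 3*h^2 + 6*h*v - 4*h + 2*v^2 - 6*v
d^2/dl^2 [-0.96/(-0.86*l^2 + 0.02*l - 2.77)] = (-1.420032*l^2 + 0.033024*l + 0.96*(1.72*l - 0.02)*(3.44*l - 0.04) - 4.573824)/(0.86*l^2 - 0.02*l + 2.77)^3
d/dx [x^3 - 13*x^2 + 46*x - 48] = 3*x^2 - 26*x + 46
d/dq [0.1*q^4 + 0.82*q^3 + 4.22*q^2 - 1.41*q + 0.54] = 0.4*q^3 + 2.46*q^2 + 8.44*q - 1.41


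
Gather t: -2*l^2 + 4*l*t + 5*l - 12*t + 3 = -2*l^2 + 5*l + t*(4*l - 12) + 3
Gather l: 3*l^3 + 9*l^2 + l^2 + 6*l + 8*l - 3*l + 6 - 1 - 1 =3*l^3 + 10*l^2 + 11*l + 4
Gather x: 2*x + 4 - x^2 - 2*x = 4 - x^2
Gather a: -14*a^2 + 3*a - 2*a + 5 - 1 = -14*a^2 + a + 4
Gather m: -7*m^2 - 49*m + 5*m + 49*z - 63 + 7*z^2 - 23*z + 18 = -7*m^2 - 44*m + 7*z^2 + 26*z - 45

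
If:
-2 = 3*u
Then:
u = -2/3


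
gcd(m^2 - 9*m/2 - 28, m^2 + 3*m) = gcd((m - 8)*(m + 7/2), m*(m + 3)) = 1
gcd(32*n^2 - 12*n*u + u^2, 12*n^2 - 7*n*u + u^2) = -4*n + u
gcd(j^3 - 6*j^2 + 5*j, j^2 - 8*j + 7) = j - 1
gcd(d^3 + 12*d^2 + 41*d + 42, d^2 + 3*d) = d + 3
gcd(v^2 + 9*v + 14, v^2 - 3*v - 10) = v + 2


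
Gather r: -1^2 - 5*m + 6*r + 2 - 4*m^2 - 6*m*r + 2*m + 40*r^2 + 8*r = -4*m^2 - 3*m + 40*r^2 + r*(14 - 6*m) + 1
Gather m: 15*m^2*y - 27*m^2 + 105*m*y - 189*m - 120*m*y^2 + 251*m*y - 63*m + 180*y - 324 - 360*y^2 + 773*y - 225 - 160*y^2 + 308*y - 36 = m^2*(15*y - 27) + m*(-120*y^2 + 356*y - 252) - 520*y^2 + 1261*y - 585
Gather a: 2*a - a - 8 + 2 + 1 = a - 5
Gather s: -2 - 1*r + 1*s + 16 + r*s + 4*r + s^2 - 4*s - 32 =3*r + s^2 + s*(r - 3) - 18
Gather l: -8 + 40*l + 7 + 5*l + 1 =45*l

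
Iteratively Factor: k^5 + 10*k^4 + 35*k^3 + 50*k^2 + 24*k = (k)*(k^4 + 10*k^3 + 35*k^2 + 50*k + 24) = k*(k + 2)*(k^3 + 8*k^2 + 19*k + 12) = k*(k + 2)*(k + 3)*(k^2 + 5*k + 4) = k*(k + 2)*(k + 3)*(k + 4)*(k + 1)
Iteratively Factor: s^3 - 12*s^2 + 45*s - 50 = (s - 5)*(s^2 - 7*s + 10) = (s - 5)^2*(s - 2)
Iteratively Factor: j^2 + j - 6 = (j - 2)*(j + 3)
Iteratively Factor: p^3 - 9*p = (p - 3)*(p^2 + 3*p) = (p - 3)*(p + 3)*(p)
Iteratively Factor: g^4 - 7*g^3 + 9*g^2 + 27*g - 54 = (g - 3)*(g^3 - 4*g^2 - 3*g + 18) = (g - 3)^2*(g^2 - g - 6) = (g - 3)^3*(g + 2)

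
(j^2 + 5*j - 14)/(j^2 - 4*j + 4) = (j + 7)/(j - 2)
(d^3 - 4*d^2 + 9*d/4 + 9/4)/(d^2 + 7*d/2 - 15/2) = (2*d^2 - 5*d - 3)/(2*(d + 5))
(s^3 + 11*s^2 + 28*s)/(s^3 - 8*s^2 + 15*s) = (s^2 + 11*s + 28)/(s^2 - 8*s + 15)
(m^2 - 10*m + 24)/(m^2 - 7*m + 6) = (m - 4)/(m - 1)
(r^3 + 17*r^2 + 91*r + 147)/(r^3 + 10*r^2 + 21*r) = (r + 7)/r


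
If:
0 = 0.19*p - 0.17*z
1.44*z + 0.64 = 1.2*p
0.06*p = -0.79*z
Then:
No Solution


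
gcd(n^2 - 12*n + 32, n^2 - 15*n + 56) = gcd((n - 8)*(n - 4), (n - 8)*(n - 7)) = n - 8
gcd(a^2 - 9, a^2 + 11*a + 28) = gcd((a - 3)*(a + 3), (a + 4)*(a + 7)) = 1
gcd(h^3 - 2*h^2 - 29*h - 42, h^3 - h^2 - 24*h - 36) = h^2 + 5*h + 6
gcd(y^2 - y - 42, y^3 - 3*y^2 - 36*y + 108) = y + 6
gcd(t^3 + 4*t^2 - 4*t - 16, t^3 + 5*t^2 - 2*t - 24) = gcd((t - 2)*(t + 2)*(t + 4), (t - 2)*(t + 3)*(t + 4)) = t^2 + 2*t - 8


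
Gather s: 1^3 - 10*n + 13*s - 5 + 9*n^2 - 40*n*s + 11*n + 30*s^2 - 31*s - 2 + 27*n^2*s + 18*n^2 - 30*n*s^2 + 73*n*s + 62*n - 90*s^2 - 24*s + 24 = 27*n^2 + 63*n + s^2*(-30*n - 60) + s*(27*n^2 + 33*n - 42) + 18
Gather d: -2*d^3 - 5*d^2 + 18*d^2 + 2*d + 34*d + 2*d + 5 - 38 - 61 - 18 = -2*d^3 + 13*d^2 + 38*d - 112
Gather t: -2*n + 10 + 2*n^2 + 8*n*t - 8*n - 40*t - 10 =2*n^2 - 10*n + t*(8*n - 40)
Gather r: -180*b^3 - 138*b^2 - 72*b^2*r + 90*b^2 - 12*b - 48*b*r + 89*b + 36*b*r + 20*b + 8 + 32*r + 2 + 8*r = -180*b^3 - 48*b^2 + 97*b + r*(-72*b^2 - 12*b + 40) + 10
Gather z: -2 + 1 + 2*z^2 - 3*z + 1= 2*z^2 - 3*z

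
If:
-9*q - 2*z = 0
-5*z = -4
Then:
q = -8/45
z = 4/5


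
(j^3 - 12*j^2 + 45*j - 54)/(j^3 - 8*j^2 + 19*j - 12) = (j^2 - 9*j + 18)/(j^2 - 5*j + 4)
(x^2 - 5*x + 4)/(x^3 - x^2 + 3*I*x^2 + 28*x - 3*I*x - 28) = (x - 4)/(x^2 + 3*I*x + 28)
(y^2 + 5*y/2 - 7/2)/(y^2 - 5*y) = (2*y^2 + 5*y - 7)/(2*y*(y - 5))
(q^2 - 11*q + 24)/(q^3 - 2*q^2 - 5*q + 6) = (q - 8)/(q^2 + q - 2)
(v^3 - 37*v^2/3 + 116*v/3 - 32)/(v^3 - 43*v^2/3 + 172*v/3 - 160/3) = (v - 3)/(v - 5)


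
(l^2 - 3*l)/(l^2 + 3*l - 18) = l/(l + 6)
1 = 1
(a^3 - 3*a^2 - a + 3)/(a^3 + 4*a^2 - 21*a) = (a^2 - 1)/(a*(a + 7))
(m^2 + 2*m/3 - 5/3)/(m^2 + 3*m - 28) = (3*m^2 + 2*m - 5)/(3*(m^2 + 3*m - 28))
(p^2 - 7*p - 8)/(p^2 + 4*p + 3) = (p - 8)/(p + 3)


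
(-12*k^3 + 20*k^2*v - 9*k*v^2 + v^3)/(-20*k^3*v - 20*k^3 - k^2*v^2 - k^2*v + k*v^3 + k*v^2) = (12*k^3 - 20*k^2*v + 9*k*v^2 - v^3)/(k*(20*k^2*v + 20*k^2 + k*v^2 + k*v - v^3 - v^2))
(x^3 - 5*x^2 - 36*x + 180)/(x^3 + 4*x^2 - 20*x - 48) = (x^2 - 11*x + 30)/(x^2 - 2*x - 8)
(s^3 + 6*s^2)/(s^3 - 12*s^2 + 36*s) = s*(s + 6)/(s^2 - 12*s + 36)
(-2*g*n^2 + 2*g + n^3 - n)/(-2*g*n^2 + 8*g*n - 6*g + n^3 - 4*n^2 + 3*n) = (n + 1)/(n - 3)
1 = 1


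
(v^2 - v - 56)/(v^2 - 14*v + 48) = (v + 7)/(v - 6)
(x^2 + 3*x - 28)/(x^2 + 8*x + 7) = (x - 4)/(x + 1)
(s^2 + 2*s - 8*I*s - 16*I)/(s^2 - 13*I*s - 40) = (s + 2)/(s - 5*I)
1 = 1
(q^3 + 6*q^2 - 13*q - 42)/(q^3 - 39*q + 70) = (q^2 - q - 6)/(q^2 - 7*q + 10)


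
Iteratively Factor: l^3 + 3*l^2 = (l)*(l^2 + 3*l) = l^2*(l + 3)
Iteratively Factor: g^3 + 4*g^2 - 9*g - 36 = (g - 3)*(g^2 + 7*g + 12) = (g - 3)*(g + 3)*(g + 4)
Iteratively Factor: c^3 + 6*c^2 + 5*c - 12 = (c - 1)*(c^2 + 7*c + 12) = (c - 1)*(c + 3)*(c + 4)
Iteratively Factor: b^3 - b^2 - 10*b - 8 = (b + 1)*(b^2 - 2*b - 8) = (b - 4)*(b + 1)*(b + 2)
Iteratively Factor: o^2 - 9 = (o - 3)*(o + 3)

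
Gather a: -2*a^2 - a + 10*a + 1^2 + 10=-2*a^2 + 9*a + 11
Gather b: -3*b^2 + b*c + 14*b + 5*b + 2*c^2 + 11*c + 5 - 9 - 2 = -3*b^2 + b*(c + 19) + 2*c^2 + 11*c - 6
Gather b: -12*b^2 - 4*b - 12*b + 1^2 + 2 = -12*b^2 - 16*b + 3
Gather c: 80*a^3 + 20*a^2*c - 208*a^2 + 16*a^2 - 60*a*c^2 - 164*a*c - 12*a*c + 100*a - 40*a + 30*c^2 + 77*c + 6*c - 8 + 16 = 80*a^3 - 192*a^2 + 60*a + c^2*(30 - 60*a) + c*(20*a^2 - 176*a + 83) + 8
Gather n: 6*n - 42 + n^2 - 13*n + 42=n^2 - 7*n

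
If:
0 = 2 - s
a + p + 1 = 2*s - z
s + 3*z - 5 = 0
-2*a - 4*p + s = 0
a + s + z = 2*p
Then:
No Solution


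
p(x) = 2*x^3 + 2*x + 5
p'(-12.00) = 866.00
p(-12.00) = -3475.00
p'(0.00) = 2.00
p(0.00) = 5.00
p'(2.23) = 31.84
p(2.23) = 31.64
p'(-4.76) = 137.95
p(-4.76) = -220.22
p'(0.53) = 3.69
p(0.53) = 6.36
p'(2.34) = 34.85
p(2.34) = 35.31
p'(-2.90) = 52.46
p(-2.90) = -49.58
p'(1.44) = 14.44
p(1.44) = 13.85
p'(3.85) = 90.94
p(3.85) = 126.83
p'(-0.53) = 3.69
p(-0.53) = 3.64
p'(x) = 6*x^2 + 2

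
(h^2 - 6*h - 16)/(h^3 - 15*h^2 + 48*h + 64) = (h + 2)/(h^2 - 7*h - 8)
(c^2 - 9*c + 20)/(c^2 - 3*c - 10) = (c - 4)/(c + 2)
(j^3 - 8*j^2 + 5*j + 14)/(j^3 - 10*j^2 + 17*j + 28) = (j - 2)/(j - 4)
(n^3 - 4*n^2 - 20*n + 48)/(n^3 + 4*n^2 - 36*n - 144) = (n - 2)/(n + 6)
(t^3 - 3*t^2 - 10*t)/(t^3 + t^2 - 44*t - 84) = t*(t - 5)/(t^2 - t - 42)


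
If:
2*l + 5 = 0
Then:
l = -5/2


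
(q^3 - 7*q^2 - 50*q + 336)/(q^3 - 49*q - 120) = (q^2 + q - 42)/(q^2 + 8*q + 15)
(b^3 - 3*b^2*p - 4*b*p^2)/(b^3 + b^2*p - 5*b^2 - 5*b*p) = (b - 4*p)/(b - 5)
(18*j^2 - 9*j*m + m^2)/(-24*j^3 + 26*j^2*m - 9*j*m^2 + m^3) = (-6*j + m)/(8*j^2 - 6*j*m + m^2)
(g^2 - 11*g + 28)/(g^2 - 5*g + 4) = (g - 7)/(g - 1)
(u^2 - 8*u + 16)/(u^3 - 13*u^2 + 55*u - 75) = (u^2 - 8*u + 16)/(u^3 - 13*u^2 + 55*u - 75)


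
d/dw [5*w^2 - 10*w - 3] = 10*w - 10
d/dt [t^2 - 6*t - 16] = 2*t - 6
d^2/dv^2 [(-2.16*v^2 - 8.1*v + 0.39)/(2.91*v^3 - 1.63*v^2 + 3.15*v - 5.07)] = (-36.582192*v^6 - 411.54966*v^5 + 388.952928*v^4 - 392.4756*v^3 - 1299.290148*v^2 + 424.144188*v - 368.473716)/(24.642171*v^9 - 41.409009*v^8 + 103.218282*v^7 - 222.778918*v^6 + 256.022316*v^5 - 367.777404*v^4 + 411.851142*v^3 - 276.618186*v^2 + 242.911305*v - 130.323843)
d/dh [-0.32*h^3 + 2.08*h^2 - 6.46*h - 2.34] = -0.96*h^2 + 4.16*h - 6.46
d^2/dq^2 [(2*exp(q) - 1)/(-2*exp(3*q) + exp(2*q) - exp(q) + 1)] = (-32*exp(6*q) + 48*exp(5*q) - 8*exp(4*q) - 46*exp(3*q) + 27*exp(2*q) - 5*exp(q) - 1)*exp(q)/(8*exp(9*q) - 12*exp(8*q) + 18*exp(7*q) - 25*exp(6*q) + 21*exp(5*q) - 18*exp(4*q) + 13*exp(3*q) - 6*exp(2*q) + 3*exp(q) - 1)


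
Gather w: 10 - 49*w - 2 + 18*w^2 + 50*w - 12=18*w^2 + w - 4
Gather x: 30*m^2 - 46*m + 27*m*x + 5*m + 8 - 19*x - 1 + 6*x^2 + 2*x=30*m^2 - 41*m + 6*x^2 + x*(27*m - 17) + 7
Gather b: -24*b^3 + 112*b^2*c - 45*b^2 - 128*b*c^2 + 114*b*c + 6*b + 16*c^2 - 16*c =-24*b^3 + b^2*(112*c - 45) + b*(-128*c^2 + 114*c + 6) + 16*c^2 - 16*c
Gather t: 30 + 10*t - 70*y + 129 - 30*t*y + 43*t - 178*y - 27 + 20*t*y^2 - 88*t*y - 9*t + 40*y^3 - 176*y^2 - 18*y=t*(20*y^2 - 118*y + 44) + 40*y^3 - 176*y^2 - 266*y + 132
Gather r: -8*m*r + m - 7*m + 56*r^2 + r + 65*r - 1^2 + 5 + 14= -6*m + 56*r^2 + r*(66 - 8*m) + 18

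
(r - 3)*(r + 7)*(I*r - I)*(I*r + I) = -r^4 - 4*r^3 + 22*r^2 + 4*r - 21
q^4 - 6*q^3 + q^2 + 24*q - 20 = (q - 5)*(q - 2)*(q - 1)*(q + 2)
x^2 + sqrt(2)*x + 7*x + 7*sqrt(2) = (x + 7)*(x + sqrt(2))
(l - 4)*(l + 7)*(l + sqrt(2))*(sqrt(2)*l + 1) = sqrt(2)*l^4 + 3*l^3 + 3*sqrt(2)*l^3 - 27*sqrt(2)*l^2 + 9*l^2 - 84*l + 3*sqrt(2)*l - 28*sqrt(2)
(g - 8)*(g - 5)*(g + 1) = g^3 - 12*g^2 + 27*g + 40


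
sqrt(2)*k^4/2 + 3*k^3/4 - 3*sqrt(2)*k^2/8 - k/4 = k*(k/2 + sqrt(2)/2)*(k - sqrt(2)/2)*(sqrt(2)*k + 1/2)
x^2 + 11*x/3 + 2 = (x + 2/3)*(x + 3)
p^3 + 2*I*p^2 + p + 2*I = (p - I)*(p + I)*(p + 2*I)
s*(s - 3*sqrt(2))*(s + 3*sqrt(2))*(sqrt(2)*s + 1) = sqrt(2)*s^4 + s^3 - 18*sqrt(2)*s^2 - 18*s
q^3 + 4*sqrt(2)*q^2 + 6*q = q*(q + sqrt(2))*(q + 3*sqrt(2))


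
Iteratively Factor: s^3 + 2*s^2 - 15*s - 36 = (s - 4)*(s^2 + 6*s + 9) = (s - 4)*(s + 3)*(s + 3)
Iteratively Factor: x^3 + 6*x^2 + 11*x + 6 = (x + 1)*(x^2 + 5*x + 6) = (x + 1)*(x + 3)*(x + 2)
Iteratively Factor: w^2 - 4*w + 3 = (w - 3)*(w - 1)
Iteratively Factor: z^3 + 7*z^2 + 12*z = (z)*(z^2 + 7*z + 12) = z*(z + 4)*(z + 3)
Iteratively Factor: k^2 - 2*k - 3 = (k + 1)*(k - 3)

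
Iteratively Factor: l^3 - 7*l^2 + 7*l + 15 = (l - 5)*(l^2 - 2*l - 3) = (l - 5)*(l - 3)*(l + 1)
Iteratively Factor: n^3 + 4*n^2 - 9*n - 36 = (n - 3)*(n^2 + 7*n + 12) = (n - 3)*(n + 3)*(n + 4)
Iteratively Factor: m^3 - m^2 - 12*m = (m + 3)*(m^2 - 4*m) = (m - 4)*(m + 3)*(m)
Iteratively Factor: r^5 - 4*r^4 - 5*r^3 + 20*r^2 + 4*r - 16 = (r - 4)*(r^4 - 5*r^2 + 4) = (r - 4)*(r + 2)*(r^3 - 2*r^2 - r + 2) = (r - 4)*(r - 2)*(r + 2)*(r^2 - 1) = (r - 4)*(r - 2)*(r + 1)*(r + 2)*(r - 1)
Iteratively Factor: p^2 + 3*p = (p)*(p + 3)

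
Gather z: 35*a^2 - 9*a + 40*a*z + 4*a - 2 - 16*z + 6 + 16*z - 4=35*a^2 + 40*a*z - 5*a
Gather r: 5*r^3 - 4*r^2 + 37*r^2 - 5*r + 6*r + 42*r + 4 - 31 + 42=5*r^3 + 33*r^2 + 43*r + 15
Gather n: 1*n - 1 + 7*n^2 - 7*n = 7*n^2 - 6*n - 1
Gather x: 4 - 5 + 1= 0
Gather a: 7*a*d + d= 7*a*d + d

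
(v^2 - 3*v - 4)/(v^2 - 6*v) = (v^2 - 3*v - 4)/(v*(v - 6))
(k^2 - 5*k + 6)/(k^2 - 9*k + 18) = (k - 2)/(k - 6)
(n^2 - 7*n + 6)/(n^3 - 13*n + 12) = (n - 6)/(n^2 + n - 12)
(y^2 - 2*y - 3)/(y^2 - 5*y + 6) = (y + 1)/(y - 2)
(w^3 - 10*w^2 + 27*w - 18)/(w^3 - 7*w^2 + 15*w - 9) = (w - 6)/(w - 3)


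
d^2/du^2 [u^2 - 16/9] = 2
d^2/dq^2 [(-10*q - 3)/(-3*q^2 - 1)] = 18*(10*q^3 + 9*q^2 - 10*q - 1)/(27*q^6 + 27*q^4 + 9*q^2 + 1)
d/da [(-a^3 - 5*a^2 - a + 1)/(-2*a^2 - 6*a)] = (a^4 + 6*a^3 + 14*a^2 + 2*a + 3)/(2*a^2*(a^2 + 6*a + 9))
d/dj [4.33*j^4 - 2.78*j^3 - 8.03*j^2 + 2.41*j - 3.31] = 17.32*j^3 - 8.34*j^2 - 16.06*j + 2.41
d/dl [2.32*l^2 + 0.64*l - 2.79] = 4.64*l + 0.64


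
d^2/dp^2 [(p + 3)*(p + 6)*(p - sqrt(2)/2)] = 6*p - sqrt(2) + 18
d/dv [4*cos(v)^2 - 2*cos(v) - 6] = 2*(1 - 4*cos(v))*sin(v)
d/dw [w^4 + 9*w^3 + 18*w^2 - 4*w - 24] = 4*w^3 + 27*w^2 + 36*w - 4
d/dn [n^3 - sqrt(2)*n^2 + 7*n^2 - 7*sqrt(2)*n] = 3*n^2 - 2*sqrt(2)*n + 14*n - 7*sqrt(2)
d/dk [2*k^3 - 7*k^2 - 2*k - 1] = 6*k^2 - 14*k - 2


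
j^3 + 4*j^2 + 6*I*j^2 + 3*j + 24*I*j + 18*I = (j + 1)*(j + 3)*(j + 6*I)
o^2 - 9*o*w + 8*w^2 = (o - 8*w)*(o - w)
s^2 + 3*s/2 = s*(s + 3/2)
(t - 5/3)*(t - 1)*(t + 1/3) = t^3 - 7*t^2/3 + 7*t/9 + 5/9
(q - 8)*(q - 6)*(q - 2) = q^3 - 16*q^2 + 76*q - 96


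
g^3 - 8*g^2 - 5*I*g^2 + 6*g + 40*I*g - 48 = (g - 8)*(g - 6*I)*(g + I)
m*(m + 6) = m^2 + 6*m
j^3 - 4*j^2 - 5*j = j*(j - 5)*(j + 1)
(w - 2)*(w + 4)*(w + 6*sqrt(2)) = w^3 + 2*w^2 + 6*sqrt(2)*w^2 - 8*w + 12*sqrt(2)*w - 48*sqrt(2)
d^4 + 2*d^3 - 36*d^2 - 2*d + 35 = (d - 5)*(d - 1)*(d + 1)*(d + 7)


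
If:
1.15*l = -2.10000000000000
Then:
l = -1.83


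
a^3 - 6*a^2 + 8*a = a*(a - 4)*(a - 2)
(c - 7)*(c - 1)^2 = c^3 - 9*c^2 + 15*c - 7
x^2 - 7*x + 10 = (x - 5)*(x - 2)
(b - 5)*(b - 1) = b^2 - 6*b + 5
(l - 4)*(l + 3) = l^2 - l - 12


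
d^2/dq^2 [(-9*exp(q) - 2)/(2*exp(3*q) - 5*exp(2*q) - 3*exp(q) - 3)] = (-144*exp(6*q) + 198*exp(5*q) - 221*exp(4*q) - 743*exp(3*q) + 612*exp(2*q) + 183*exp(q) - 63)*exp(q)/(8*exp(9*q) - 60*exp(8*q) + 114*exp(7*q) + 19*exp(6*q) + 9*exp(5*q) - 252*exp(4*q) - 243*exp(3*q) - 216*exp(2*q) - 81*exp(q) - 27)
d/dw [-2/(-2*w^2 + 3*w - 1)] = 2*(3 - 4*w)/(2*w^2 - 3*w + 1)^2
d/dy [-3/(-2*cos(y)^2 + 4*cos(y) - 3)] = 12*(cos(y) - 1)*sin(y)/(-4*cos(y) + cos(2*y) + 4)^2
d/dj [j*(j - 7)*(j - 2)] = 3*j^2 - 18*j + 14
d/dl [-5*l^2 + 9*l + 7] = 9 - 10*l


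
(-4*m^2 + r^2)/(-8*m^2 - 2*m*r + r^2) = (-2*m + r)/(-4*m + r)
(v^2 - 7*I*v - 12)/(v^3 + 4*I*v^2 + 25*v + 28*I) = (v - 3*I)/(v^2 + 8*I*v - 7)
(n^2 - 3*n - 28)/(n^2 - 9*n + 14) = (n + 4)/(n - 2)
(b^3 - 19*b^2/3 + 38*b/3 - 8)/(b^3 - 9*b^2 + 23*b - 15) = (3*b^2 - 10*b + 8)/(3*(b^2 - 6*b + 5))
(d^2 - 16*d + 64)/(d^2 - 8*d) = (d - 8)/d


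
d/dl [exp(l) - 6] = exp(l)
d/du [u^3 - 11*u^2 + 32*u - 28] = 3*u^2 - 22*u + 32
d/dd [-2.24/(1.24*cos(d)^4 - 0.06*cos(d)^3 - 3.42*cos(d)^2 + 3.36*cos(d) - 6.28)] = (-11.1104*cos(d)^3 + 0.4032*cos(d)^2 + 15.3216*cos(d) - 7.5264)*sin(d)/(-1.24*cos(d)^4 + 0.06*cos(d)^3 + 3.42*cos(d)^2 - 3.36*cos(d) + 6.28)^2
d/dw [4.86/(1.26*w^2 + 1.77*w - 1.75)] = (-12.2472*w - 8.6022)/(1.26*w^2 + 1.77*w - 1.75)^2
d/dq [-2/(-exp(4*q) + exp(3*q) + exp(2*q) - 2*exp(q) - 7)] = (-8*exp(3*q) + 6*exp(2*q) + 4*exp(q) - 4)*exp(q)/(exp(4*q) - exp(3*q) - exp(2*q) + 2*exp(q) + 7)^2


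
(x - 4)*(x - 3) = x^2 - 7*x + 12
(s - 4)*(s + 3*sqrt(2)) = s^2 - 4*s + 3*sqrt(2)*s - 12*sqrt(2)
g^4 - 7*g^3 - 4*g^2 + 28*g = g*(g - 7)*(g - 2)*(g + 2)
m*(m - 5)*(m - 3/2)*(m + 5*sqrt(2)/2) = m^4 - 13*m^3/2 + 5*sqrt(2)*m^3/2 - 65*sqrt(2)*m^2/4 + 15*m^2/2 + 75*sqrt(2)*m/4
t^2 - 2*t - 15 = (t - 5)*(t + 3)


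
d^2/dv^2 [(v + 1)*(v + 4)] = 2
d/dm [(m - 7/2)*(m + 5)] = 2*m + 3/2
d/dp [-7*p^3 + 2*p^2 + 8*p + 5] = -21*p^2 + 4*p + 8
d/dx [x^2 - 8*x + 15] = 2*x - 8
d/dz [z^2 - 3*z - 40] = 2*z - 3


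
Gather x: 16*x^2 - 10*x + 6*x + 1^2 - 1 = 16*x^2 - 4*x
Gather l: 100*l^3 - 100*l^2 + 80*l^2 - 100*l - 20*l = 100*l^3 - 20*l^2 - 120*l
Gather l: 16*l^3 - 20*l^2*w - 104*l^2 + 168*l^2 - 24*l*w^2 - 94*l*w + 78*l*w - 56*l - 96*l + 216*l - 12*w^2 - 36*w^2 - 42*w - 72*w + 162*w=16*l^3 + l^2*(64 - 20*w) + l*(-24*w^2 - 16*w + 64) - 48*w^2 + 48*w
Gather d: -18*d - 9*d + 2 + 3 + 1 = 6 - 27*d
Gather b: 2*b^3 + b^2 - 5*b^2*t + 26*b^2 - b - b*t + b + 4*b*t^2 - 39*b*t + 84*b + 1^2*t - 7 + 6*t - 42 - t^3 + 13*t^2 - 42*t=2*b^3 + b^2*(27 - 5*t) + b*(4*t^2 - 40*t + 84) - t^3 + 13*t^2 - 35*t - 49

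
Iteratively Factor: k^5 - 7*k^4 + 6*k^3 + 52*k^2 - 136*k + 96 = (k - 2)*(k^4 - 5*k^3 - 4*k^2 + 44*k - 48) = (k - 2)^2*(k^3 - 3*k^2 - 10*k + 24) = (k - 2)^3*(k^2 - k - 12) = (k - 4)*(k - 2)^3*(k + 3)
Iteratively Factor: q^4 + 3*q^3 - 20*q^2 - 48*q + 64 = (q + 4)*(q^3 - q^2 - 16*q + 16) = (q - 1)*(q + 4)*(q^2 - 16) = (q - 1)*(q + 4)^2*(q - 4)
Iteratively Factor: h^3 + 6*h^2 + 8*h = (h + 4)*(h^2 + 2*h) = (h + 2)*(h + 4)*(h)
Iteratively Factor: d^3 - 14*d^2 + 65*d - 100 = (d - 5)*(d^2 - 9*d + 20) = (d - 5)^2*(d - 4)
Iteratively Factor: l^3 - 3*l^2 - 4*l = (l)*(l^2 - 3*l - 4) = l*(l + 1)*(l - 4)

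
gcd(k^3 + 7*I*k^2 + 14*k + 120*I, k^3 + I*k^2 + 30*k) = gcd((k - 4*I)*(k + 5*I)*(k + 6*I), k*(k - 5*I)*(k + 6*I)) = k + 6*I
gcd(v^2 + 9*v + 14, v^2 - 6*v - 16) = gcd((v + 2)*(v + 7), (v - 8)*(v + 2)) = v + 2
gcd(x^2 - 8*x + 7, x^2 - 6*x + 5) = x - 1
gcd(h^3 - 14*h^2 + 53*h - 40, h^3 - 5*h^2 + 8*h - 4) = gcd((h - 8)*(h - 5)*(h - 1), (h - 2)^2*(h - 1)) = h - 1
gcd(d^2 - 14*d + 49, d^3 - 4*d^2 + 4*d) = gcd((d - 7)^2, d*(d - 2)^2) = 1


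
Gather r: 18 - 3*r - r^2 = -r^2 - 3*r + 18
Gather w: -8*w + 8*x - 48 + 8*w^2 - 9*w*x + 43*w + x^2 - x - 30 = 8*w^2 + w*(35 - 9*x) + x^2 + 7*x - 78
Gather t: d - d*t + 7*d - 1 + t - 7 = 8*d + t*(1 - d) - 8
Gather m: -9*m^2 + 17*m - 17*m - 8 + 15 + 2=9 - 9*m^2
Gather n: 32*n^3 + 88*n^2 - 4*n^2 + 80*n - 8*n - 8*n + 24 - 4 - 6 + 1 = 32*n^3 + 84*n^2 + 64*n + 15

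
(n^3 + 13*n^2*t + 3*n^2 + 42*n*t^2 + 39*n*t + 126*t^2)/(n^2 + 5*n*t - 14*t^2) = (-n^2 - 6*n*t - 3*n - 18*t)/(-n + 2*t)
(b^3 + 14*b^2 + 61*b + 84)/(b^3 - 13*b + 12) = (b^2 + 10*b + 21)/(b^2 - 4*b + 3)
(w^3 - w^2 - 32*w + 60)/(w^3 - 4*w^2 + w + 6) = (w^2 + w - 30)/(w^2 - 2*w - 3)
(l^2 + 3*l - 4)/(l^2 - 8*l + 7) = (l + 4)/(l - 7)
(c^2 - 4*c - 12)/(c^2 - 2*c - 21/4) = 4*(-c^2 + 4*c + 12)/(-4*c^2 + 8*c + 21)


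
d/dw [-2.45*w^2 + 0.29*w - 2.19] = 0.29 - 4.9*w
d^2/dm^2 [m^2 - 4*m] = 2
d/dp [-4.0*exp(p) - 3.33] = -4.0*exp(p)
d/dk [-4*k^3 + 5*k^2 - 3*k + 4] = -12*k^2 + 10*k - 3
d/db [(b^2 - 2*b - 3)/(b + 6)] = (b^2 + 12*b - 9)/(b^2 + 12*b + 36)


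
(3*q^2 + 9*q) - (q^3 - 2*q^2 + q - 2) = -q^3 + 5*q^2 + 8*q + 2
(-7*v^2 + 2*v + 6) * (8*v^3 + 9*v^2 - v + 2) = -56*v^5 - 47*v^4 + 73*v^3 + 38*v^2 - 2*v + 12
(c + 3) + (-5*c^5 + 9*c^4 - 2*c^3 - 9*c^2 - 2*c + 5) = -5*c^5 + 9*c^4 - 2*c^3 - 9*c^2 - c + 8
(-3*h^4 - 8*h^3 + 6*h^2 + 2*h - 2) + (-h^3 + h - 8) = -3*h^4 - 9*h^3 + 6*h^2 + 3*h - 10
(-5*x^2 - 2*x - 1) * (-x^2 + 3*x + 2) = 5*x^4 - 13*x^3 - 15*x^2 - 7*x - 2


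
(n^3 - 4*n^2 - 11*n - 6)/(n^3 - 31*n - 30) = (n + 1)/(n + 5)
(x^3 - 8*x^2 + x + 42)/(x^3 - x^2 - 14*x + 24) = (x^2 - 5*x - 14)/(x^2 + 2*x - 8)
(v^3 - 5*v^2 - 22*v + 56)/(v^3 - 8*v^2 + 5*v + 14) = (v + 4)/(v + 1)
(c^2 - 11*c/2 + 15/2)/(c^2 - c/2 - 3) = (-2*c^2 + 11*c - 15)/(-2*c^2 + c + 6)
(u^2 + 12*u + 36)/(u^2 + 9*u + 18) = (u + 6)/(u + 3)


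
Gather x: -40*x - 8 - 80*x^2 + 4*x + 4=-80*x^2 - 36*x - 4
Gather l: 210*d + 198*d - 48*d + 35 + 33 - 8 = 360*d + 60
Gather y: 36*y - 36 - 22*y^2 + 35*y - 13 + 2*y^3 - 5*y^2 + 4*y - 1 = 2*y^3 - 27*y^2 + 75*y - 50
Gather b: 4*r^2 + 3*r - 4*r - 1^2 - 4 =4*r^2 - r - 5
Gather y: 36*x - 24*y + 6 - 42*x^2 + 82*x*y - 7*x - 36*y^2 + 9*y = -42*x^2 + 29*x - 36*y^2 + y*(82*x - 15) + 6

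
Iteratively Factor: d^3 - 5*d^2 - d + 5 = (d - 1)*(d^2 - 4*d - 5) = (d - 1)*(d + 1)*(d - 5)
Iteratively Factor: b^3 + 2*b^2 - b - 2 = (b - 1)*(b^2 + 3*b + 2) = (b - 1)*(b + 2)*(b + 1)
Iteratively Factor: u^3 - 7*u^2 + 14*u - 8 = (u - 4)*(u^2 - 3*u + 2) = (u - 4)*(u - 1)*(u - 2)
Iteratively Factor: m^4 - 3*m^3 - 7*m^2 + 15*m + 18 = (m - 3)*(m^3 - 7*m - 6) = (m - 3)^2*(m^2 + 3*m + 2) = (m - 3)^2*(m + 2)*(m + 1)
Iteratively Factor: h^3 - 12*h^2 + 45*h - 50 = (h - 5)*(h^2 - 7*h + 10) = (h - 5)^2*(h - 2)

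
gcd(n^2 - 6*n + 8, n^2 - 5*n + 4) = n - 4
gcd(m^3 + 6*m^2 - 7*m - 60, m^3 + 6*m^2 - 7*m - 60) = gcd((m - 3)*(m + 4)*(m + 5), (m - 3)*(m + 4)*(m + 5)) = m^3 + 6*m^2 - 7*m - 60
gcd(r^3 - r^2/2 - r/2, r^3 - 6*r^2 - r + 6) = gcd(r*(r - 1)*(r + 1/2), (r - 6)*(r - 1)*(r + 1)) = r - 1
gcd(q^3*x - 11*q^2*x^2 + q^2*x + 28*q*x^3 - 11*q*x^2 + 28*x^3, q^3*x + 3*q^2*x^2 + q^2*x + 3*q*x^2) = q*x + x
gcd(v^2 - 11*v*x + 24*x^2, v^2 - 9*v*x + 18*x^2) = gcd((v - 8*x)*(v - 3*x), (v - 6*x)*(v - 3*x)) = -v + 3*x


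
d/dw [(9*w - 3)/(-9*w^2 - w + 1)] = 3*(27*w^2 - 18*w + 2)/(81*w^4 + 18*w^3 - 17*w^2 - 2*w + 1)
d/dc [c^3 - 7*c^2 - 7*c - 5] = 3*c^2 - 14*c - 7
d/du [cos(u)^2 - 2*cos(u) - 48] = 2*(1 - cos(u))*sin(u)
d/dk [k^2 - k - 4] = 2*k - 1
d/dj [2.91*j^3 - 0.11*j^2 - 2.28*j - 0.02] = 8.73*j^2 - 0.22*j - 2.28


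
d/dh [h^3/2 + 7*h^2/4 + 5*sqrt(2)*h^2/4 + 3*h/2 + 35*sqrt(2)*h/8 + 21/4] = 3*h^2/2 + 7*h/2 + 5*sqrt(2)*h/2 + 3/2 + 35*sqrt(2)/8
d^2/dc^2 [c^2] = 2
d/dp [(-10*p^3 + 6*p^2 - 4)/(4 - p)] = 2*(10*p^3 - 63*p^2 + 24*p - 2)/(p^2 - 8*p + 16)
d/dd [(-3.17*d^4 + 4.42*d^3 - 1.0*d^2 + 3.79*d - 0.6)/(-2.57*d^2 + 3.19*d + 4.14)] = (16.2938*d^5 - 41.6963*d^4 - 24.2956*d^3 + 61.4467*d^2 - 11.364*d + 17.6046)/(6.6049*d^4 - 16.3966*d^3 - 11.1035*d^2 + 26.4132*d + 17.1396)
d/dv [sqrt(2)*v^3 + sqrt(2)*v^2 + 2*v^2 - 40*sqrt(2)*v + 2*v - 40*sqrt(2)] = 3*sqrt(2)*v^2 + 2*sqrt(2)*v + 4*v - 40*sqrt(2) + 2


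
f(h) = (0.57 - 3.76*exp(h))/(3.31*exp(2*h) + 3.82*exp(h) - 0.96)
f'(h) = (0.57 - 3.76*exp(h))*(-6.62*exp(2*h) - 3.82*exp(h))/(3.31*exp(2*h) + 3.82*exp(h) - 0.96)^2 - 3.76*exp(h)/(3.31*exp(2*h) + 3.82*exp(h) - 0.96)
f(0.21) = -0.46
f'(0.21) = 0.25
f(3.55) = -0.03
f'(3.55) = 0.03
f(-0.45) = -0.65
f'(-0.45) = 0.33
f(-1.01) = -0.92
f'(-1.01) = 0.82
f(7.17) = -0.00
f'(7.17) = 0.00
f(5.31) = -0.01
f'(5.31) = 0.01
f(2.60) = -0.08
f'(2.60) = 0.07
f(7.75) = -0.00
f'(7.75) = 0.00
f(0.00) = -0.52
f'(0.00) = 0.27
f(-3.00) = -0.50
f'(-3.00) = 0.11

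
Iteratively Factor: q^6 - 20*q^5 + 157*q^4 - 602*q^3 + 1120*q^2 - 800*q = (q - 5)*(q^5 - 15*q^4 + 82*q^3 - 192*q^2 + 160*q) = (q - 5)*(q - 2)*(q^4 - 13*q^3 + 56*q^2 - 80*q) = (q - 5)*(q - 4)*(q - 2)*(q^3 - 9*q^2 + 20*q) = q*(q - 5)*(q - 4)*(q - 2)*(q^2 - 9*q + 20) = q*(q - 5)^2*(q - 4)*(q - 2)*(q - 4)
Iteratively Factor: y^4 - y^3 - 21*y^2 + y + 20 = (y - 1)*(y^3 - 21*y - 20) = (y - 1)*(y + 4)*(y^2 - 4*y - 5) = (y - 1)*(y + 1)*(y + 4)*(y - 5)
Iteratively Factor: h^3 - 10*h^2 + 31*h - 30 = (h - 5)*(h^2 - 5*h + 6) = (h - 5)*(h - 2)*(h - 3)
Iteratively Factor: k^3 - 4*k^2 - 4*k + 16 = (k - 2)*(k^2 - 2*k - 8) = (k - 4)*(k - 2)*(k + 2)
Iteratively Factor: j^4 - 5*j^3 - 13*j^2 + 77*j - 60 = (j - 1)*(j^3 - 4*j^2 - 17*j + 60) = (j - 5)*(j - 1)*(j^2 + j - 12) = (j - 5)*(j - 3)*(j - 1)*(j + 4)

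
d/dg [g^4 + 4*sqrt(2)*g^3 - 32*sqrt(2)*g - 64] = 4*g^3 + 12*sqrt(2)*g^2 - 32*sqrt(2)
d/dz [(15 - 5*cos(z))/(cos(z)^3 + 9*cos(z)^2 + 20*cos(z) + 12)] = 10*(-cos(z)^3 + 27*cos(z) + 36)*sin(z)/((cos(z) + 1)^2*(cos(z) + 2)^2*(cos(z) + 6)^2)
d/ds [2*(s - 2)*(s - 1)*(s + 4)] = 6*s^2 + 4*s - 20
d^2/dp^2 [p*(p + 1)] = 2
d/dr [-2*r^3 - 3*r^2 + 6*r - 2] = -6*r^2 - 6*r + 6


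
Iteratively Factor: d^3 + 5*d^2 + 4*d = (d + 1)*(d^2 + 4*d) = (d + 1)*(d + 4)*(d)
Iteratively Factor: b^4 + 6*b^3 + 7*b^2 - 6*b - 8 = (b + 1)*(b^3 + 5*b^2 + 2*b - 8) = (b + 1)*(b + 4)*(b^2 + b - 2) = (b + 1)*(b + 2)*(b + 4)*(b - 1)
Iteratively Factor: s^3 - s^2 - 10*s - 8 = (s - 4)*(s^2 + 3*s + 2) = (s - 4)*(s + 2)*(s + 1)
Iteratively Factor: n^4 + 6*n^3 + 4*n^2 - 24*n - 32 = (n + 2)*(n^3 + 4*n^2 - 4*n - 16) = (n - 2)*(n + 2)*(n^2 + 6*n + 8) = (n - 2)*(n + 2)*(n + 4)*(n + 2)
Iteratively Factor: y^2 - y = (y)*(y - 1)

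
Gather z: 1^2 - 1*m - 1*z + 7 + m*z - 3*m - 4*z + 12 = -4*m + z*(m - 5) + 20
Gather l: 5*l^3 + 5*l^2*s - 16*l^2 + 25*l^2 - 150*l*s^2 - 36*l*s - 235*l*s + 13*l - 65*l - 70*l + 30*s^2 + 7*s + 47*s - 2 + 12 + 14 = 5*l^3 + l^2*(5*s + 9) + l*(-150*s^2 - 271*s - 122) + 30*s^2 + 54*s + 24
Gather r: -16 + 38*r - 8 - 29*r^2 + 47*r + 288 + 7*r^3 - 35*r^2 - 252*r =7*r^3 - 64*r^2 - 167*r + 264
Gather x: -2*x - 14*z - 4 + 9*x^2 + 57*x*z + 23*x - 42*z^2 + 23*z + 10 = 9*x^2 + x*(57*z + 21) - 42*z^2 + 9*z + 6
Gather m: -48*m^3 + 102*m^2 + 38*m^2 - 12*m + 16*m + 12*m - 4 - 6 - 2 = -48*m^3 + 140*m^2 + 16*m - 12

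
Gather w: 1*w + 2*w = 3*w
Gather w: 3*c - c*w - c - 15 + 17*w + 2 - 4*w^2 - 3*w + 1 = 2*c - 4*w^2 + w*(14 - c) - 12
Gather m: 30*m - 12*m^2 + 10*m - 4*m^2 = -16*m^2 + 40*m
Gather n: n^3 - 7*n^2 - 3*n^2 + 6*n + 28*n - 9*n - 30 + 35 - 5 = n^3 - 10*n^2 + 25*n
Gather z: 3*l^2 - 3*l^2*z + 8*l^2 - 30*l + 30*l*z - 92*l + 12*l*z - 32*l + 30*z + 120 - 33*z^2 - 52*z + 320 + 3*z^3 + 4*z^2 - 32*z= 11*l^2 - 154*l + 3*z^3 - 29*z^2 + z*(-3*l^2 + 42*l - 54) + 440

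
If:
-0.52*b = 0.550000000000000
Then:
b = -1.06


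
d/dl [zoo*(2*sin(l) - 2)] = zoo*cos(l)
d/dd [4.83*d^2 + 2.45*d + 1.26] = 9.66*d + 2.45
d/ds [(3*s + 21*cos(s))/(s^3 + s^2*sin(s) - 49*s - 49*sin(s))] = 3*((1 - 7*sin(s))*(s^3 + s^2*sin(s) - 49*s - 49*sin(s)) - (s + 7*cos(s))*(s^2*cos(s) + 3*s^2 + 2*s*sin(s) - 49*cos(s) - 49))/((s - 7)^2*(s + 7)^2*(s + sin(s))^2)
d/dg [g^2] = 2*g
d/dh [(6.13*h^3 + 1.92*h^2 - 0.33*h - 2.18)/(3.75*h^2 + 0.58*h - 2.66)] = (22.9875*h^4 + 7.1108*h^3 - 46.5663*h^2 + 6.1356*h + 2.1422)/(14.0625*h^4 + 4.35*h^3 - 19.6136*h^2 - 3.0856*h + 7.0756)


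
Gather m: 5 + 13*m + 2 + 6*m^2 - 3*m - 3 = 6*m^2 + 10*m + 4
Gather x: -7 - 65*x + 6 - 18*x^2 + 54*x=-18*x^2 - 11*x - 1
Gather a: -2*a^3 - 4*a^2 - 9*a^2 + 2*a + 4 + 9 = -2*a^3 - 13*a^2 + 2*a + 13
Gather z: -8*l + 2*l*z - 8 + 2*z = -8*l + z*(2*l + 2) - 8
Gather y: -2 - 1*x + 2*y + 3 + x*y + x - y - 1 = y*(x + 1)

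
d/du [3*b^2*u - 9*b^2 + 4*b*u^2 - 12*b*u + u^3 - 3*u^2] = 3*b^2 + 8*b*u - 12*b + 3*u^2 - 6*u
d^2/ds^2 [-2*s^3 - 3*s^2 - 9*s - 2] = -12*s - 6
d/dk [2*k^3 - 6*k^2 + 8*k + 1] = 6*k^2 - 12*k + 8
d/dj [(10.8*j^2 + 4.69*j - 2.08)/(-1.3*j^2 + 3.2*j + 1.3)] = (40.657*j^2 + 22.672*j + 12.753)/(1.69*j^4 - 8.32*j^3 + 6.86*j^2 + 8.32*j + 1.69)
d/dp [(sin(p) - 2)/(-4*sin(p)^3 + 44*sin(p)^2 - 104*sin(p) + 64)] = (2*sin(p) - 9)*cos(p)/(4*(sin(p) - 8)^2*(sin(p) - 1)^2)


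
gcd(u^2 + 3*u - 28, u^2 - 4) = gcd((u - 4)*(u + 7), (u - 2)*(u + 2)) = 1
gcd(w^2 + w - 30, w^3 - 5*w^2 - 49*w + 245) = w - 5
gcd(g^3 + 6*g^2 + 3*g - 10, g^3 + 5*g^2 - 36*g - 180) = g + 5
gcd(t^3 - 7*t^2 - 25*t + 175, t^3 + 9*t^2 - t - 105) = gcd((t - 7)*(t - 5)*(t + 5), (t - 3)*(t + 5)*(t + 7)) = t + 5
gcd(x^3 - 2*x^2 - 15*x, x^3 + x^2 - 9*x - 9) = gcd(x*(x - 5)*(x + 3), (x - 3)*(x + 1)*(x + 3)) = x + 3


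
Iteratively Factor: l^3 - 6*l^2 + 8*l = (l)*(l^2 - 6*l + 8) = l*(l - 4)*(l - 2)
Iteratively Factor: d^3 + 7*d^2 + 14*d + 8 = (d + 1)*(d^2 + 6*d + 8) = (d + 1)*(d + 4)*(d + 2)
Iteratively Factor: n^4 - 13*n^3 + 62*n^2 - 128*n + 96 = (n - 4)*(n^3 - 9*n^2 + 26*n - 24) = (n - 4)*(n - 2)*(n^2 - 7*n + 12) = (n - 4)*(n - 3)*(n - 2)*(n - 4)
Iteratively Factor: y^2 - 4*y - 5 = (y + 1)*(y - 5)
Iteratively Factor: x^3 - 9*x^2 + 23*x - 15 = (x - 5)*(x^2 - 4*x + 3) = (x - 5)*(x - 3)*(x - 1)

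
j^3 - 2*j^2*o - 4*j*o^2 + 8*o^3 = (j - 2*o)^2*(j + 2*o)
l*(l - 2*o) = l^2 - 2*l*o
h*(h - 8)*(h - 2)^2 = h^4 - 12*h^3 + 36*h^2 - 32*h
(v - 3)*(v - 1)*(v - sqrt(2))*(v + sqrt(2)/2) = v^4 - 4*v^3 - sqrt(2)*v^3/2 + 2*v^2 + 2*sqrt(2)*v^2 - 3*sqrt(2)*v/2 + 4*v - 3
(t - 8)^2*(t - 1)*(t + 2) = t^4 - 15*t^3 + 46*t^2 + 96*t - 128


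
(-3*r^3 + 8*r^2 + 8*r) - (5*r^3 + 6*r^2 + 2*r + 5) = -8*r^3 + 2*r^2 + 6*r - 5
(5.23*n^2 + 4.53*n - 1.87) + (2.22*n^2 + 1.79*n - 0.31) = 7.45*n^2 + 6.32*n - 2.18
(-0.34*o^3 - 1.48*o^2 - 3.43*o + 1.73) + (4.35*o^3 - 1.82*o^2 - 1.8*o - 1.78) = 4.01*o^3 - 3.3*o^2 - 5.23*o - 0.05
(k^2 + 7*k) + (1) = k^2 + 7*k + 1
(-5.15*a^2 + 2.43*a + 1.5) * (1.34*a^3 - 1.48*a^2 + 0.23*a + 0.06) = -6.901*a^5 + 10.8782*a^4 - 2.7709*a^3 - 1.9701*a^2 + 0.4908*a + 0.09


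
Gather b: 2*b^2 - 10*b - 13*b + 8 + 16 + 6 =2*b^2 - 23*b + 30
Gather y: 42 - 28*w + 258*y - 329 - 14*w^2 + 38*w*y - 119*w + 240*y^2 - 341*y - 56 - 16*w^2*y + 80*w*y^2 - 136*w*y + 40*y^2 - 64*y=-14*w^2 - 147*w + y^2*(80*w + 280) + y*(-16*w^2 - 98*w - 147) - 343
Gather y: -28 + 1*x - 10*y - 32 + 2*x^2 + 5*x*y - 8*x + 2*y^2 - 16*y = 2*x^2 - 7*x + 2*y^2 + y*(5*x - 26) - 60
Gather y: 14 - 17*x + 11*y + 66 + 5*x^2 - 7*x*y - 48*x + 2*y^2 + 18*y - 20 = 5*x^2 - 65*x + 2*y^2 + y*(29 - 7*x) + 60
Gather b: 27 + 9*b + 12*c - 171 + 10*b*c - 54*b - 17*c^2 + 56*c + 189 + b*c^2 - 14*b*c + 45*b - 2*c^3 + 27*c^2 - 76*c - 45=b*(c^2 - 4*c) - 2*c^3 + 10*c^2 - 8*c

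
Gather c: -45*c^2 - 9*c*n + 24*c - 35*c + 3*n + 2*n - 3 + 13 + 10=-45*c^2 + c*(-9*n - 11) + 5*n + 20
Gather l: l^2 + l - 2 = l^2 + l - 2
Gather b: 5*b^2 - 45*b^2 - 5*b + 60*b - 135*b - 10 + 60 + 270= -40*b^2 - 80*b + 320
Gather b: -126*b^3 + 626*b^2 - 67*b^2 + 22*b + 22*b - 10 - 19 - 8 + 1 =-126*b^3 + 559*b^2 + 44*b - 36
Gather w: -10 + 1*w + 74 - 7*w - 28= 36 - 6*w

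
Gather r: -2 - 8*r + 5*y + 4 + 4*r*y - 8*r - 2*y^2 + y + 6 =r*(4*y - 16) - 2*y^2 + 6*y + 8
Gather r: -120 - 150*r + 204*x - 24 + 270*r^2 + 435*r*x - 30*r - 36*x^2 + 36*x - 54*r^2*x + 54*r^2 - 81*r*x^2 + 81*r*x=r^2*(324 - 54*x) + r*(-81*x^2 + 516*x - 180) - 36*x^2 + 240*x - 144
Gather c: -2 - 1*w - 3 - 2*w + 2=-3*w - 3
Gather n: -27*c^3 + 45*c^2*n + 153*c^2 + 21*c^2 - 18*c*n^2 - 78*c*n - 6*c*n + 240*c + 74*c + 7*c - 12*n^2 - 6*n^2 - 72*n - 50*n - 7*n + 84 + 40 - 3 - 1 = -27*c^3 + 174*c^2 + 321*c + n^2*(-18*c - 18) + n*(45*c^2 - 84*c - 129) + 120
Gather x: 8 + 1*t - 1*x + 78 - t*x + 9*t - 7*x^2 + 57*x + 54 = 10*t - 7*x^2 + x*(56 - t) + 140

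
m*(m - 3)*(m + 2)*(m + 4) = m^4 + 3*m^3 - 10*m^2 - 24*m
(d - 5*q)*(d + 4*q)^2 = d^3 + 3*d^2*q - 24*d*q^2 - 80*q^3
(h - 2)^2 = h^2 - 4*h + 4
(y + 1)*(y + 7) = y^2 + 8*y + 7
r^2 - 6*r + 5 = (r - 5)*(r - 1)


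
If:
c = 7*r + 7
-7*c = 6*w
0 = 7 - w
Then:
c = -6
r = -13/7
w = 7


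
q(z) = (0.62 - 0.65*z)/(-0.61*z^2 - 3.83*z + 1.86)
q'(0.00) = 0.34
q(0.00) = 0.33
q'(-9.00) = -0.22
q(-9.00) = -0.49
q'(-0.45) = 0.06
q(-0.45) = 0.26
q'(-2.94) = -0.07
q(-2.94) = 0.32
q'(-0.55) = 0.04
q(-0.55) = 0.26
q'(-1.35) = -0.02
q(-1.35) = 0.25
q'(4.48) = -0.00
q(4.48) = 0.08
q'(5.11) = -0.00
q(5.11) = 0.08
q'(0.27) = 2.20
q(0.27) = 0.57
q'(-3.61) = -0.11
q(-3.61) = 0.38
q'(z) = (0.62 - 0.65*z)*(1.22*z + 3.83)/(-0.61*z^2 - 3.83*z + 1.86)^2 - 0.65/(-0.61*z^2 - 3.83*z + 1.86)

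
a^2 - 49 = (a - 7)*(a + 7)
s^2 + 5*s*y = s*(s + 5*y)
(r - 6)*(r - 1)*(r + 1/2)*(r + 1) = r^4 - 11*r^3/2 - 4*r^2 + 11*r/2 + 3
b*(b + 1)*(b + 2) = b^3 + 3*b^2 + 2*b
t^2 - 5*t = t*(t - 5)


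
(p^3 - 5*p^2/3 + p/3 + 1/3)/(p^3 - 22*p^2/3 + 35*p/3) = (3*p^3 - 5*p^2 + p + 1)/(p*(3*p^2 - 22*p + 35))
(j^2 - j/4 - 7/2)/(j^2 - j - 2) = (j + 7/4)/(j + 1)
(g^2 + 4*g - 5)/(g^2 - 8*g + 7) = (g + 5)/(g - 7)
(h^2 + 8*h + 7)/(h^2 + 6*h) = (h^2 + 8*h + 7)/(h*(h + 6))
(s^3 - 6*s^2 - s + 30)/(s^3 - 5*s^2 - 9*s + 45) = (s + 2)/(s + 3)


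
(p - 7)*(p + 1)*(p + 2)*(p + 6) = p^4 + 2*p^3 - 43*p^2 - 128*p - 84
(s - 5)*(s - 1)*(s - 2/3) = s^3 - 20*s^2/3 + 9*s - 10/3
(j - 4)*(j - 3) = j^2 - 7*j + 12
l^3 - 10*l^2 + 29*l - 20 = (l - 5)*(l - 4)*(l - 1)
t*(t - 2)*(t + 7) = t^3 + 5*t^2 - 14*t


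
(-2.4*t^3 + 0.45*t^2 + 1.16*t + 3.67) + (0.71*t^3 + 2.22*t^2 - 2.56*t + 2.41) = -1.69*t^3 + 2.67*t^2 - 1.4*t + 6.08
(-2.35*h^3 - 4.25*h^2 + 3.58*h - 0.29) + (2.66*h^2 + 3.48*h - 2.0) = -2.35*h^3 - 1.59*h^2 + 7.06*h - 2.29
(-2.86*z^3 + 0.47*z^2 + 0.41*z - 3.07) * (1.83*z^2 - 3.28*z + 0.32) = -5.2338*z^5 + 10.2409*z^4 - 1.7065*z^3 - 6.8125*z^2 + 10.2008*z - 0.9824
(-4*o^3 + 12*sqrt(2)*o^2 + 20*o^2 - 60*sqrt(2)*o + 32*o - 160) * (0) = 0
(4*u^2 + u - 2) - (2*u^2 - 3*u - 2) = 2*u^2 + 4*u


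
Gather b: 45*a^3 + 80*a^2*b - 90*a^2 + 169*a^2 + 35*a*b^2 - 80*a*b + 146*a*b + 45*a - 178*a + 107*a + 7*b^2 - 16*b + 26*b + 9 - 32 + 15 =45*a^3 + 79*a^2 - 26*a + b^2*(35*a + 7) + b*(80*a^2 + 66*a + 10) - 8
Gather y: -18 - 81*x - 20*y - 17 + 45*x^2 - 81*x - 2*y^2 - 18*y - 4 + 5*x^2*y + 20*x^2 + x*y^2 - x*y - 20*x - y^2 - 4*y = 65*x^2 - 182*x + y^2*(x - 3) + y*(5*x^2 - x - 42) - 39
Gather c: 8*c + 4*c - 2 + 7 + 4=12*c + 9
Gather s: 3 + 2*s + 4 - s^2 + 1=-s^2 + 2*s + 8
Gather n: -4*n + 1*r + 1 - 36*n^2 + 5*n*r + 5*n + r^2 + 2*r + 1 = -36*n^2 + n*(5*r + 1) + r^2 + 3*r + 2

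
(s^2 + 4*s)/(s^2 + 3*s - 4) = s/(s - 1)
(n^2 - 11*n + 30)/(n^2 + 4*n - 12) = (n^2 - 11*n + 30)/(n^2 + 4*n - 12)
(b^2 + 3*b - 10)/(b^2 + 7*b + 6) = (b^2 + 3*b - 10)/(b^2 + 7*b + 6)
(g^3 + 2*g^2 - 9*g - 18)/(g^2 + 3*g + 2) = (g^2 - 9)/(g + 1)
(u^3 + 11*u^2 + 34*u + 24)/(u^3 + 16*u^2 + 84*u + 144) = (u + 1)/(u + 6)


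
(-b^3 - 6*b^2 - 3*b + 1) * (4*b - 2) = -4*b^4 - 22*b^3 + 10*b - 2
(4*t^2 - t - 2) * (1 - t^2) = -4*t^4 + t^3 + 6*t^2 - t - 2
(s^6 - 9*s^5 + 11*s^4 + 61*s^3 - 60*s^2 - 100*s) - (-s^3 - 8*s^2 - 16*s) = s^6 - 9*s^5 + 11*s^4 + 62*s^3 - 52*s^2 - 84*s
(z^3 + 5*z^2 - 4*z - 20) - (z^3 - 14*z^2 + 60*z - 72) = 19*z^2 - 64*z + 52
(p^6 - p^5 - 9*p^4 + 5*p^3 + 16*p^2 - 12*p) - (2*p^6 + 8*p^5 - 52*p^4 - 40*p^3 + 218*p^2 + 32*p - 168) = -p^6 - 9*p^5 + 43*p^4 + 45*p^3 - 202*p^2 - 44*p + 168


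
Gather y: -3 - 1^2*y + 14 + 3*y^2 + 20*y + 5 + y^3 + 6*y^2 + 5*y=y^3 + 9*y^2 + 24*y + 16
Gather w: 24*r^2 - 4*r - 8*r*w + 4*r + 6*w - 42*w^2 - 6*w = 24*r^2 - 8*r*w - 42*w^2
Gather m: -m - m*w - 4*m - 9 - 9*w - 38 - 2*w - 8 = m*(-w - 5) - 11*w - 55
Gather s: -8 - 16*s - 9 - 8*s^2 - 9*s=-8*s^2 - 25*s - 17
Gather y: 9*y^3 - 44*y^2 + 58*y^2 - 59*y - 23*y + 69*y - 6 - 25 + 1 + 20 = 9*y^3 + 14*y^2 - 13*y - 10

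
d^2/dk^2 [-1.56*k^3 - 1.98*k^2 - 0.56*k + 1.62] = -9.36*k - 3.96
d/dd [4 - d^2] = -2*d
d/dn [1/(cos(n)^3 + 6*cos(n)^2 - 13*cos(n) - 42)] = (3*cos(n)^2 + 12*cos(n) - 13)*sin(n)/(cos(n)^3 + 6*cos(n)^2 - 13*cos(n) - 42)^2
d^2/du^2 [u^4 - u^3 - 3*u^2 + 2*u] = 12*u^2 - 6*u - 6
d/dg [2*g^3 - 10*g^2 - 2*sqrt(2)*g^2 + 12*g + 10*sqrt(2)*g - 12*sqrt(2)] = 6*g^2 - 20*g - 4*sqrt(2)*g + 12 + 10*sqrt(2)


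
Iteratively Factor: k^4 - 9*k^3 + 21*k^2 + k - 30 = (k - 3)*(k^3 - 6*k^2 + 3*k + 10) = (k - 3)*(k + 1)*(k^2 - 7*k + 10) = (k - 5)*(k - 3)*(k + 1)*(k - 2)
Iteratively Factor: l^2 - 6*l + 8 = (l - 4)*(l - 2)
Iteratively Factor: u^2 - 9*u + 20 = (u - 4)*(u - 5)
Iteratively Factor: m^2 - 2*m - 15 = (m - 5)*(m + 3)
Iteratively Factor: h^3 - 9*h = (h)*(h^2 - 9) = h*(h + 3)*(h - 3)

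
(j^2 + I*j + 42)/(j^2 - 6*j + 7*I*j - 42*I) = (j - 6*I)/(j - 6)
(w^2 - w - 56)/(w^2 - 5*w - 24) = (w + 7)/(w + 3)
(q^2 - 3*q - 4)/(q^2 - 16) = (q + 1)/(q + 4)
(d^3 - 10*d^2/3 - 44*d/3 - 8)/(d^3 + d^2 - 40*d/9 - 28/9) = 3*(d^2 - 4*d - 12)/(3*d^2 + d - 14)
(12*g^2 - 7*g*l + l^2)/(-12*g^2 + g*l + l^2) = (-4*g + l)/(4*g + l)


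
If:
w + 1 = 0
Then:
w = -1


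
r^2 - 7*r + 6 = (r - 6)*(r - 1)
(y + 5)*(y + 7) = y^2 + 12*y + 35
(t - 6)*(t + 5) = t^2 - t - 30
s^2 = s^2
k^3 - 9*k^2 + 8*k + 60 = (k - 6)*(k - 5)*(k + 2)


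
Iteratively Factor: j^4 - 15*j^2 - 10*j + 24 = (j + 2)*(j^3 - 2*j^2 - 11*j + 12) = (j - 1)*(j + 2)*(j^2 - j - 12) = (j - 1)*(j + 2)*(j + 3)*(j - 4)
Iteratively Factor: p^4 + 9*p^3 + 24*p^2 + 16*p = (p + 1)*(p^3 + 8*p^2 + 16*p) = (p + 1)*(p + 4)*(p^2 + 4*p) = (p + 1)*(p + 4)^2*(p)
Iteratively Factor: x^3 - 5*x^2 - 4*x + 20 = (x + 2)*(x^2 - 7*x + 10) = (x - 5)*(x + 2)*(x - 2)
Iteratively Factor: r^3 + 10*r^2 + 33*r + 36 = (r + 3)*(r^2 + 7*r + 12) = (r + 3)*(r + 4)*(r + 3)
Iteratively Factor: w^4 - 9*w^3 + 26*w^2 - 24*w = (w - 3)*(w^3 - 6*w^2 + 8*w) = w*(w - 3)*(w^2 - 6*w + 8) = w*(w - 4)*(w - 3)*(w - 2)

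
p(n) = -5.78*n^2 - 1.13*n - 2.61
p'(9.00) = -105.17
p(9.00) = -480.96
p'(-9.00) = 102.91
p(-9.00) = -460.62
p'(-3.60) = 40.49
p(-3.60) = -73.45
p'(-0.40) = 3.49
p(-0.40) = -3.08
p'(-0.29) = 2.22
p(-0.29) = -2.77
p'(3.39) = -40.32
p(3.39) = -72.87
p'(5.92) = -69.57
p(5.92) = -211.87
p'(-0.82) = 8.35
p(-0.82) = -5.57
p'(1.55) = -19.05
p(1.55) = -18.25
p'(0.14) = -2.75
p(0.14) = -2.88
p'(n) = -11.56*n - 1.13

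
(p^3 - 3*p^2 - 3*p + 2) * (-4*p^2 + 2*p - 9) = -4*p^5 + 14*p^4 - 3*p^3 + 13*p^2 + 31*p - 18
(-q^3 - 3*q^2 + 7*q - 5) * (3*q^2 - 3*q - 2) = -3*q^5 - 6*q^4 + 32*q^3 - 30*q^2 + q + 10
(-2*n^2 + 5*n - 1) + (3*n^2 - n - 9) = n^2 + 4*n - 10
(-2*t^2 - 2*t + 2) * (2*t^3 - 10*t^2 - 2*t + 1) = -4*t^5 + 16*t^4 + 28*t^3 - 18*t^2 - 6*t + 2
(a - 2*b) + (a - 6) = 2*a - 2*b - 6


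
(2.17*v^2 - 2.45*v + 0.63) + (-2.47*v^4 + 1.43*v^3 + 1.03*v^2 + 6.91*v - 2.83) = -2.47*v^4 + 1.43*v^3 + 3.2*v^2 + 4.46*v - 2.2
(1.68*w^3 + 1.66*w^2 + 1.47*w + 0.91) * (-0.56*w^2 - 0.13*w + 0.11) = -0.9408*w^5 - 1.148*w^4 - 0.8542*w^3 - 0.5181*w^2 + 0.0434*w + 0.1001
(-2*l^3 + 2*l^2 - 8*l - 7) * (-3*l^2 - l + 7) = 6*l^5 - 4*l^4 + 8*l^3 + 43*l^2 - 49*l - 49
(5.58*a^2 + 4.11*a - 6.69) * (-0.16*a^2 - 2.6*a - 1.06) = -0.8928*a^4 - 15.1656*a^3 - 15.5304*a^2 + 13.0374*a + 7.0914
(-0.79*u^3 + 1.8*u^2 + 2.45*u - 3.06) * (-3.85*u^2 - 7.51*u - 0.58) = 3.0415*u^5 - 0.997100000000001*u^4 - 22.4923*u^3 - 7.6625*u^2 + 21.5596*u + 1.7748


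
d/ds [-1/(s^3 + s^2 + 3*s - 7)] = (3*s^2 + 2*s + 3)/(s^3 + s^2 + 3*s - 7)^2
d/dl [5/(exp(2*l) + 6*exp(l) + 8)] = 10*(-exp(l) - 3)*exp(l)/(exp(2*l) + 6*exp(l) + 8)^2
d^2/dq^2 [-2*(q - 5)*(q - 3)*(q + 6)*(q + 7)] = -24*q^2 - 60*q + 188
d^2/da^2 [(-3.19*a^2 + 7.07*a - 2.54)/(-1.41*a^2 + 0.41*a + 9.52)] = (-7.105427357601e-15*a^4 - 24.423456*a^3 + 287.218692*a^2 - 578.222388*a + 702.457004)/(2.803221*a^6 - 2.445363*a^5 - 56.069073*a^4 + 32.952151*a^3 + 378.565656*a^2 - 111.475392*a - 862.801408)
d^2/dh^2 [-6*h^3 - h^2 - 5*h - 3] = -36*h - 2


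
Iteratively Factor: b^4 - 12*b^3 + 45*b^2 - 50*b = (b)*(b^3 - 12*b^2 + 45*b - 50) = b*(b - 2)*(b^2 - 10*b + 25) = b*(b - 5)*(b - 2)*(b - 5)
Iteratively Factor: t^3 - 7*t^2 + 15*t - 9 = (t - 3)*(t^2 - 4*t + 3) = (t - 3)^2*(t - 1)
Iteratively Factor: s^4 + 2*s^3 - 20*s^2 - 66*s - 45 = (s + 3)*(s^3 - s^2 - 17*s - 15) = (s + 3)^2*(s^2 - 4*s - 5) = (s + 1)*(s + 3)^2*(s - 5)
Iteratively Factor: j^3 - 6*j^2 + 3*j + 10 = (j - 2)*(j^2 - 4*j - 5) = (j - 2)*(j + 1)*(j - 5)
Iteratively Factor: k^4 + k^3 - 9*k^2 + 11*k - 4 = (k - 1)*(k^3 + 2*k^2 - 7*k + 4) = (k - 1)^2*(k^2 + 3*k - 4) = (k - 1)^3*(k + 4)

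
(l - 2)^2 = l^2 - 4*l + 4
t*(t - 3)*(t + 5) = t^3 + 2*t^2 - 15*t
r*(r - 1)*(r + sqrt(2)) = r^3 - r^2 + sqrt(2)*r^2 - sqrt(2)*r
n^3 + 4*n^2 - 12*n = n*(n - 2)*(n + 6)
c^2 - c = c*(c - 1)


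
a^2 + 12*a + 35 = (a + 5)*(a + 7)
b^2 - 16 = (b - 4)*(b + 4)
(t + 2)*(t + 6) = t^2 + 8*t + 12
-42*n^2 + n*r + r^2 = (-6*n + r)*(7*n + r)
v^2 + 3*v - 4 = (v - 1)*(v + 4)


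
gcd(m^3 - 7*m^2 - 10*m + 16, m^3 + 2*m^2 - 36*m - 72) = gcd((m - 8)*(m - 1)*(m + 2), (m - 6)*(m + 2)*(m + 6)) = m + 2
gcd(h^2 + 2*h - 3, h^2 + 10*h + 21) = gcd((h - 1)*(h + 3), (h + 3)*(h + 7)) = h + 3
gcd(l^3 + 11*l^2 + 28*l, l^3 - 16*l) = l^2 + 4*l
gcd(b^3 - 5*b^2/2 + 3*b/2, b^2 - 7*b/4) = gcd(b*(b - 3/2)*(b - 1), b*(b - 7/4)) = b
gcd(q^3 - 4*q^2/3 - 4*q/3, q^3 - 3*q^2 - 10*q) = q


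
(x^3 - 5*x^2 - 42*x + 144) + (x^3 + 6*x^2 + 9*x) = 2*x^3 + x^2 - 33*x + 144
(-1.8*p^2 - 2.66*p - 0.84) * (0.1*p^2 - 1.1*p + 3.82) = -0.18*p^4 + 1.714*p^3 - 4.034*p^2 - 9.2372*p - 3.2088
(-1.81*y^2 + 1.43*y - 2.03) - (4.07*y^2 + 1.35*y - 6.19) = -5.88*y^2 + 0.0799999999999998*y + 4.16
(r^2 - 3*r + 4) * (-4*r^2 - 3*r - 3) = -4*r^4 + 9*r^3 - 10*r^2 - 3*r - 12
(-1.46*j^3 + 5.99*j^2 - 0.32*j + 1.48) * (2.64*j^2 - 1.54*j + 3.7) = -3.8544*j^5 + 18.062*j^4 - 15.4714*j^3 + 26.563*j^2 - 3.4632*j + 5.476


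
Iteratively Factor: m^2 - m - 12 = (m - 4)*(m + 3)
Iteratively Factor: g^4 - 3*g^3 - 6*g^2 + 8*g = (g - 4)*(g^3 + g^2 - 2*g) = (g - 4)*(g - 1)*(g^2 + 2*g) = (g - 4)*(g - 1)*(g + 2)*(g)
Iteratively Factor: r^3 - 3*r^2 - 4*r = (r + 1)*(r^2 - 4*r) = (r - 4)*(r + 1)*(r)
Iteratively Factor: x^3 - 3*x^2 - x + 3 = (x - 1)*(x^2 - 2*x - 3) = (x - 1)*(x + 1)*(x - 3)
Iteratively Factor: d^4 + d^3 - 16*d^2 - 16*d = (d + 4)*(d^3 - 3*d^2 - 4*d) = (d - 4)*(d + 4)*(d^2 + d) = d*(d - 4)*(d + 4)*(d + 1)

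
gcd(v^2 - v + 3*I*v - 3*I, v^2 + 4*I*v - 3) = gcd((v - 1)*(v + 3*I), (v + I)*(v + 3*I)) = v + 3*I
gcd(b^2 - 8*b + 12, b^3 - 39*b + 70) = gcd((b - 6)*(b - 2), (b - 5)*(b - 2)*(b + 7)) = b - 2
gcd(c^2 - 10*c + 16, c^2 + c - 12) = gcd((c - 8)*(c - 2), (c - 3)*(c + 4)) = 1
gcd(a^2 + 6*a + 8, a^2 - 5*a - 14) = a + 2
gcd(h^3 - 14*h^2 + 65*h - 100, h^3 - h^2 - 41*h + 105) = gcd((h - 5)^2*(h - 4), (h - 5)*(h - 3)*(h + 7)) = h - 5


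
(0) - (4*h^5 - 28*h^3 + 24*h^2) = -4*h^5 + 28*h^3 - 24*h^2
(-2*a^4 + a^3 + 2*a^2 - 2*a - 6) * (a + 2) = -2*a^5 - 3*a^4 + 4*a^3 + 2*a^2 - 10*a - 12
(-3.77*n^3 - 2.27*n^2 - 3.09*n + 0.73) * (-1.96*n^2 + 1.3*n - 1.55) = 7.3892*n^5 - 0.4518*n^4 + 8.9489*n^3 - 1.9293*n^2 + 5.7385*n - 1.1315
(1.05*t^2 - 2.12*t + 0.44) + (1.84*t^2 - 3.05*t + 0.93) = 2.89*t^2 - 5.17*t + 1.37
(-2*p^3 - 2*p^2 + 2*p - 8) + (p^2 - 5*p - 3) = -2*p^3 - p^2 - 3*p - 11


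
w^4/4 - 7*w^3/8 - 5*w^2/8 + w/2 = w*(w/4 + 1/4)*(w - 4)*(w - 1/2)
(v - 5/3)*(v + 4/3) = v^2 - v/3 - 20/9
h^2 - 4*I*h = h*(h - 4*I)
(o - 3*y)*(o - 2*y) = o^2 - 5*o*y + 6*y^2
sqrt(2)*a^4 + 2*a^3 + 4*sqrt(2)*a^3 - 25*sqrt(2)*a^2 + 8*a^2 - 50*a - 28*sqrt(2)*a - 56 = (a - 4)*(a + 7)*(a + sqrt(2))*(sqrt(2)*a + sqrt(2))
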